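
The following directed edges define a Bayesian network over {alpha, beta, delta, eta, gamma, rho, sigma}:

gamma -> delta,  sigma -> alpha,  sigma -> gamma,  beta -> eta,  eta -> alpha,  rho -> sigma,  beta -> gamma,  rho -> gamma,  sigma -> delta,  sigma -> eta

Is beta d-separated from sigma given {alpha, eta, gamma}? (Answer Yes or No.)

There are 5 undirected paths between beta and sigma; checking each against the conditioning set {alpha, eta, gamma}:
  1. beta → eta ← sigma — eta:collider[open] ⇒ active
  2. beta → eta → alpha ← sigma — eta:chain[blocks]; alpha:collider[open] ⇒ blocked
  3. beta → gamma → delta ← sigma — gamma:chain[blocks]; delta:collider[blocks] ⇒ blocked
  4. beta → gamma ← rho → sigma — gamma:collider[open]; rho:fork[open] ⇒ active
  5. beta → gamma ← sigma — gamma:collider[open] ⇒ active
Since the path beta → eta ← sigma is active, beta and sigma are not d-separated given {alpha, eta, gamma}.

No — beta and sigma are not d-separated given {alpha, eta, gamma}.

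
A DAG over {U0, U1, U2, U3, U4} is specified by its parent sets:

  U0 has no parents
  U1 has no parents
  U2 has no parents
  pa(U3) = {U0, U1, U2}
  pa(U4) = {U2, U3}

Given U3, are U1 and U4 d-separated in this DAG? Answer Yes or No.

No

2 paths connect U1 and U4; each must be blocked for d-separation to hold:
  1. U1 → U3 → U4 — U3:chain[blocks] ⇒ blocked
  2. U1 → U3 ← U2 → U4 — U3:collider[open]; U2:fork[open] ⇒ active
Since the path U1 → U3 ← U2 → U4 is active, U1 and U4 are not d-separated given {U3}.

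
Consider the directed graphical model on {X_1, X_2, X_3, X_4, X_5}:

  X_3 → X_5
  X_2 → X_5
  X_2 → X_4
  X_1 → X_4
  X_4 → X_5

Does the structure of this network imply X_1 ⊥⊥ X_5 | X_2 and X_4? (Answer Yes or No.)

There are 2 undirected paths between X_1 and X_5; checking each against the conditioning set {X_2, X_4}:
  1. X_1 → X_4 ← X_2 → X_5 — X_4:collider[open]; X_2:fork[blocks] ⇒ blocked
  2. X_1 → X_4 → X_5 — X_4:chain[blocks] ⇒ blocked
Every path is blocked, so X_1 and X_5 are d-separated given {X_2, X_4}.

Yes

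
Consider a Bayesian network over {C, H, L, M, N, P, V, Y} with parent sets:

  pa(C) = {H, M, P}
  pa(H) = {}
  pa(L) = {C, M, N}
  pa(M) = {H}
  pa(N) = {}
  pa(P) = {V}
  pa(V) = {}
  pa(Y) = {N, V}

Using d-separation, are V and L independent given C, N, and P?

Yes

Enumerating the 4 paths from V to L and testing each for blocking by {C, N, P}:
Path 1: V → Y ← N → L
  Y is a collider here and neither Y nor any of its descendants is conditioned on, so the collider stays closed — the path is blocked at Y.
Path 2: V → P → C → L
  P is a chain here and P is conditioned on, so the path is blocked at P.
Path 3: V → P → C ← M → L
  P is a chain here and P is conditioned on, so the path is blocked at P.
Path 4: V → P → C ← H → M → L
  P is a chain here and P is conditioned on, so the path is blocked at P.
Every path is blocked, so V and L are d-separated given {C, N, P}.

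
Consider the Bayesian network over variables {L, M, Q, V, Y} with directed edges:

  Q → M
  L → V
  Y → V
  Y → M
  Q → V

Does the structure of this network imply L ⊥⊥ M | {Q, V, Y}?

We examine all 2 paths between L and M:
Path 1: L → V ← Y → M
  Y is a fork here and Y is conditioned on, so the path is blocked at Y.
Path 2: L → V ← Q → M
  Q is a fork here and Q is conditioned on, so the path is blocked at Q.
Every path is blocked, so L and M are d-separated given {Q, V, Y}.

Yes — L and M are d-separated given {Q, V, Y}.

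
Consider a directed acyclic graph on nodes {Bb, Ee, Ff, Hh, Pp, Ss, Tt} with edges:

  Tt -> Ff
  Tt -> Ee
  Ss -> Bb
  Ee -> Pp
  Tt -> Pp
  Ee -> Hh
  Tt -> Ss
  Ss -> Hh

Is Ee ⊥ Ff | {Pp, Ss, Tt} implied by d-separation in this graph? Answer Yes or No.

We examine all 3 paths between Ee and Ff:
Path 1: Ee → Hh ← Ss ← Tt → Ff
  Hh is a collider here and neither Hh nor any of its descendants is conditioned on, so the collider stays closed — the path is blocked at Hh.
Path 2: Ee ← Tt → Ff
  Tt is a fork here and Tt is conditioned on, so the path is blocked at Tt.
Path 3: Ee → Pp ← Tt → Ff
  Tt is a fork here and Tt is conditioned on, so the path is blocked at Tt.
Since every path is blocked, d-separation holds.

Yes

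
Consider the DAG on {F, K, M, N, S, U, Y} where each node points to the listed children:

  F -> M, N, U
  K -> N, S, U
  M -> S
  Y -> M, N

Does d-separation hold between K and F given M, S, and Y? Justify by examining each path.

Yes

We examine all 5 paths between K and F:
  1. K → N ← F — N:collider[blocks] ⇒ blocked
  2. K → N ← Y → M ← F — N:collider[blocks]; Y:fork[blocks]; M:collider[open] ⇒ blocked
  3. K → U ← F — U:collider[blocks] ⇒ blocked
  4. K → S ← M ← F — S:collider[open]; M:chain[blocks] ⇒ blocked
  5. K → S ← M ← Y → N ← F — S:collider[open]; M:chain[blocks]; Y:fork[blocks]; N:collider[blocks] ⇒ blocked
Every path is blocked, so K and F are d-separated given {M, S, Y}.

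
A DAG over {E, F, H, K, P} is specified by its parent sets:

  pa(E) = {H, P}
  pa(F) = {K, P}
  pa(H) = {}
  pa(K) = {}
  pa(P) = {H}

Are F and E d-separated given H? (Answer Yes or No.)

Enumerating the 2 paths from F to E and testing each for blocking by {H}:
Path 1: F ← P → E
  P is a fork and P is not conditioned on — no node blocks this path, so it is active.
Path 2: F ← P ← H → E
  H is a fork here and H is conditioned on, so the path is blocked at H.
Because an active path exists, F and E are not d-separated.

No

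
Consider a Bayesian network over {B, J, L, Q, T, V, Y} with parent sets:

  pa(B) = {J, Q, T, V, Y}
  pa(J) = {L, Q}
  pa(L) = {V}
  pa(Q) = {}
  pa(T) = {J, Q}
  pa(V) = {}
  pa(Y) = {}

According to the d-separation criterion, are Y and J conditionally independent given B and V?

No

6 paths connect Y and J; each must be blocked for d-separation to hold:
  1. Y → B ← Q → J — B:collider[open]; Q:fork[open] ⇒ active
  2. Y → B ← Q → T ← J — B:collider[open]; Q:fork[open]; T:collider[open] ⇒ active
  3. Y → B ← J — B:collider[open] ⇒ active
  4. Y → B ← T ← Q → J — B:collider[open]; T:chain[open]; Q:fork[open] ⇒ active
  5. Y → B ← T ← J — B:collider[open]; T:chain[open] ⇒ active
  6. Y → B ← V → L → J — B:collider[open]; V:fork[blocks]; L:chain[open] ⇒ blocked
Since the path Y → B ← Q → J is active, Y and J are not d-separated given {B, V}.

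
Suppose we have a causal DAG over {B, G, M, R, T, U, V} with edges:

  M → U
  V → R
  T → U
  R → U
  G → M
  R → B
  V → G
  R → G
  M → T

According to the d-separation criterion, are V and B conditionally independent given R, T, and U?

There are 4 undirected paths between V and B; checking each against the conditioning set {R, T, U}:
Path 1: V → R → B
  R is a chain here and R is conditioned on, so the path is blocked at R.
Path 2: V → G ← R → B
  R is a fork here and R is conditioned on, so the path is blocked at R.
Path 3: V → G → M → U ← R → B
  R is a fork here and R is conditioned on, so the path is blocked at R.
Path 4: V → G → M → T → U ← R → B
  T is a chain here and T is conditioned on, so the path is blocked at T.
All paths are blocked; V ⊥ B | {R, T, U} holds.

Yes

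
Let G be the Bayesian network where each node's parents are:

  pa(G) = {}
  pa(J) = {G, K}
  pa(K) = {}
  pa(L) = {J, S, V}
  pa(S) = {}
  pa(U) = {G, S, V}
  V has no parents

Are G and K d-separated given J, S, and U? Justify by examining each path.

We examine all 3 paths between G and K:
Path 1: G → J ← K
  J is a collider and J is conditioned on, which opens it — no node blocks this path, so it is active.
Path 2: G → U ← S → L ← J ← K
  S is a fork here and S is conditioned on, so the path is blocked at S.
Path 3: G → U ← V → L ← J ← K
  L is a collider here and neither L nor any of its descendants is conditioned on, so the collider stays closed — the path is blocked at L.
Because an active path exists, G and K are not d-separated.

No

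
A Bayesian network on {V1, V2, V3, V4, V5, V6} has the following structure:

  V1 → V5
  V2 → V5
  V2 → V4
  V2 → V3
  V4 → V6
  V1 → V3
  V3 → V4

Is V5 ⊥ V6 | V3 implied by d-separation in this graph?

No

4 paths connect V5 and V6; each must be blocked for d-separation to hold:
Path 1: V5 ← V2 → V4 → V6
  V2 is a fork and V2 is not conditioned on; V4 is a chain and V4 is not conditioned on — no node blocks this path, so it is active.
Path 2: V5 ← V2 → V3 → V4 → V6
  V3 is a chain here and V3 is conditioned on, so the path is blocked at V3.
Path 3: V5 ← V1 → V3 → V4 → V6
  V3 is a chain here and V3 is conditioned on, so the path is blocked at V3.
Path 4: V5 ← V1 → V3 ← V2 → V4 → V6
  V1 is a fork and V1 is not conditioned on; V3 is a collider and V3 is conditioned on, which opens it; V2 is a fork and V2 is not conditioned on; V4 is a chain and V4 is not conditioned on — no node blocks this path, so it is active.
At least one path is unblocked, so d-separation fails.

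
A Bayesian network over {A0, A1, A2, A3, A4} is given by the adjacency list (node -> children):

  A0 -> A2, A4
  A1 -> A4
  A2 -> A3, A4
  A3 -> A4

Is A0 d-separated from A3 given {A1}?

No

Enumerating the 4 paths from A0 to A3 and testing each for blocking by {A1}:
Path 1: A0 → A4 ← A3
  A4 is a collider here and neither A4 nor any of its descendants is conditioned on, so the collider stays closed — the path is blocked at A4.
Path 2: A0 → A4 ← A2 → A3
  A4 is a collider here and neither A4 nor any of its descendants is conditioned on, so the collider stays closed — the path is blocked at A4.
Path 3: A0 → A2 → A4 ← A3
  A4 is a collider here and neither A4 nor any of its descendants is conditioned on, so the collider stays closed — the path is blocked at A4.
Path 4: A0 → A2 → A3
  A2 is a chain and A2 is not conditioned on — no node blocks this path, so it is active.
Since the path A0 → A2 → A3 is active, A0 and A3 are not d-separated given {A1}.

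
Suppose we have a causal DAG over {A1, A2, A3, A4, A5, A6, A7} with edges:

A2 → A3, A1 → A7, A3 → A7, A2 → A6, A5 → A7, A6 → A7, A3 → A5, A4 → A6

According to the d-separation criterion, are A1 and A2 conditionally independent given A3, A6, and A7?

We examine all 3 paths between A1 and A2:
Path 1: A1 → A7 ← A3 ← A2
  A3 is a chain here and A3 is conditioned on, so the path is blocked at A3.
Path 2: A1 → A7 ← A6 ← A2
  A6 is a chain here and A6 is conditioned on, so the path is blocked at A6.
Path 3: A1 → A7 ← A5 ← A3 ← A2
  A3 is a chain here and A3 is conditioned on, so the path is blocked at A3.
Since every path is blocked, d-separation holds.

Yes — A1 and A2 are d-separated given {A3, A6, A7}.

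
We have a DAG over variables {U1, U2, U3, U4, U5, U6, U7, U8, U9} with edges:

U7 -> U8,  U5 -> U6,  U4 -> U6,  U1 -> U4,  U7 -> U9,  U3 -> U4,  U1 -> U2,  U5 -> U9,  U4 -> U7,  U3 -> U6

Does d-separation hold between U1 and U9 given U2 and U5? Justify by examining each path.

No

Enumerating the 3 paths from U1 to U9 and testing each for blocking by {U2, U5}:
Path 1: U1 → U4 ← U3 → U6 ← U5 → U9
  U4 is a collider here and neither U4 nor any of its descendants is conditioned on, so the collider stays closed — the path is blocked at U4.
Path 2: U1 → U4 → U6 ← U5 → U9
  U6 is a collider here and neither U6 nor any of its descendants is conditioned on, so the collider stays closed — the path is blocked at U6.
Path 3: U1 → U4 → U7 → U9
  U4 is a chain and U4 is not conditioned on; U7 is a chain and U7 is not conditioned on — no node blocks this path, so it is active.
Because an active path exists, U1 and U9 are not d-separated.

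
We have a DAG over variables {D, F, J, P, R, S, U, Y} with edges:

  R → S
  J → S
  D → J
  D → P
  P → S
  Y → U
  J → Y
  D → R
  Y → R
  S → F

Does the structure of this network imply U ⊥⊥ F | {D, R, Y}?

Yes

6 paths connect U and F; each must be blocked for d-separation to hold:
Path 1: U ← Y ← J ← D → P → S → F
  Y is a chain here and Y is conditioned on, so the path is blocked at Y.
Path 2: U ← Y ← J ← D → R → S → F
  Y is a chain here and Y is conditioned on, so the path is blocked at Y.
Path 3: U ← Y ← J → S → F
  Y is a chain here and Y is conditioned on, so the path is blocked at Y.
Path 4: U ← Y → R ← D → P → S → F
  Y is a fork here and Y is conditioned on, so the path is blocked at Y.
Path 5: U ← Y → R ← D → J → S → F
  Y is a fork here and Y is conditioned on, so the path is blocked at Y.
Path 6: U ← Y → R → S → F
  Y is a fork here and Y is conditioned on, so the path is blocked at Y.
All paths are blocked; U ⊥ F | {D, R, Y} holds.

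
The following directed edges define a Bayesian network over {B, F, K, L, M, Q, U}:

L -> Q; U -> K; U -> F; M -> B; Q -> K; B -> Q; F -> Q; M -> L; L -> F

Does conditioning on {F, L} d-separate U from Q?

There are 4 undirected paths between U and Q; checking each against the conditioning set {F, L}:
  1. U → F → Q — F:chain[blocks] ⇒ blocked
  2. U → F ← L ← M → B → Q — F:collider[open]; L:chain[blocks]; M:fork[open]; B:chain[open] ⇒ blocked
  3. U → F ← L → Q — F:collider[open]; L:fork[blocks] ⇒ blocked
  4. U → K ← Q — K:collider[blocks] ⇒ blocked
Since every path is blocked, d-separation holds.

Yes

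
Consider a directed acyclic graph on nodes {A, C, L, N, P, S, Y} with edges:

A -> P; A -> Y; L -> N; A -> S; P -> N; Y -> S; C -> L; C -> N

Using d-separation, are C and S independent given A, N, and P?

We examine all 4 paths between C and S:
Path 1: C → N ← P ← A → Y → S
  P is a chain here and P is conditioned on, so the path is blocked at P.
Path 2: C → N ← P ← A → S
  P is a chain here and P is conditioned on, so the path is blocked at P.
Path 3: C → L → N ← P ← A → Y → S
  P is a chain here and P is conditioned on, so the path is blocked at P.
Path 4: C → L → N ← P ← A → S
  P is a chain here and P is conditioned on, so the path is blocked at P.
All paths are blocked; C ⊥ S | {A, N, P} holds.

Yes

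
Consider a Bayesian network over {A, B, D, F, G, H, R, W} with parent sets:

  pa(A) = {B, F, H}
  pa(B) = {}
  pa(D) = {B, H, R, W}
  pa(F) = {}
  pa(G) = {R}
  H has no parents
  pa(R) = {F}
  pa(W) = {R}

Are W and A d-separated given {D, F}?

No — W and A are not d-separated given {D, F}.

We examine all 6 paths between W and A:
Path 1: W → D ← H → A
  D is a collider and D is conditioned on, which opens it; H is a fork and H is not conditioned on — no node blocks this path, so it is active.
Path 2: W → D ← B → A
  D is a collider and D is conditioned on, which opens it; B is a fork and B is not conditioned on — no node blocks this path, so it is active.
Path 3: W → D ← R ← F → A
  F is a fork here and F is conditioned on, so the path is blocked at F.
Path 4: W ← R → D ← H → A
  R is a fork and R is not conditioned on; D is a collider and D is conditioned on, which opens it; H is a fork and H is not conditioned on — no node blocks this path, so it is active.
Path 5: W ← R → D ← B → A
  R is a fork and R is not conditioned on; D is a collider and D is conditioned on, which opens it; B is a fork and B is not conditioned on — no node blocks this path, so it is active.
Path 6: W ← R ← F → A
  F is a fork here and F is conditioned on, so the path is blocked at F.
Because an active path exists, W and A are not d-separated.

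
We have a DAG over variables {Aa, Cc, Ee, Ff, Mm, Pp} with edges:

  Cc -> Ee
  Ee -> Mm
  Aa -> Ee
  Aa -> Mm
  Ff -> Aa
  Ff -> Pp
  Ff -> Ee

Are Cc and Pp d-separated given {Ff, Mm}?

Enumerating the 3 paths from Cc to Pp and testing each for blocking by {Ff, Mm}:
Path 1: Cc → Ee ← Aa ← Ff → Pp
  Ff is a fork here and Ff is conditioned on, so the path is blocked at Ff.
Path 2: Cc → Ee ← Ff → Pp
  Ff is a fork here and Ff is conditioned on, so the path is blocked at Ff.
Path 3: Cc → Ee → Mm ← Aa ← Ff → Pp
  Ff is a fork here and Ff is conditioned on, so the path is blocked at Ff.
Since every path is blocked, d-separation holds.

Yes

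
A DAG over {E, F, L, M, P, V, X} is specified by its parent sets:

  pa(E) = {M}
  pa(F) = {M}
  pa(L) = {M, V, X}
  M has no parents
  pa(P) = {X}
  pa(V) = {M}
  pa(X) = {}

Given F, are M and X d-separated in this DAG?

Yes — M and X are d-separated given {F}.

Enumerating the 2 paths from M to X and testing each for blocking by {F}:
Path 1: M → L ← X
  L is a collider here and neither L nor any of its descendants is conditioned on, so the collider stays closed — the path is blocked at L.
Path 2: M → V → L ← X
  L is a collider here and neither L nor any of its descendants is conditioned on, so the collider stays closed — the path is blocked at L.
Since every path is blocked, d-separation holds.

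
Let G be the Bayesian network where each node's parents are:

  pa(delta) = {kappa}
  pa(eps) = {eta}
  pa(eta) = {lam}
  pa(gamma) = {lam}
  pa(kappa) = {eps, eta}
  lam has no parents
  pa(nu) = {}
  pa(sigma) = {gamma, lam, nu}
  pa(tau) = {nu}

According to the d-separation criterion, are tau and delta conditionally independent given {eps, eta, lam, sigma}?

Yes

We examine all 4 paths between tau and delta:
  1. tau ← nu → sigma ← lam → eta → eps → kappa → delta — nu:fork[open]; sigma:collider[open]; lam:fork[blocks]; eta:chain[blocks]; eps:chain[blocks]; kappa:chain[open] ⇒ blocked
  2. tau ← nu → sigma ← lam → eta → kappa → delta — nu:fork[open]; sigma:collider[open]; lam:fork[blocks]; eta:chain[blocks]; kappa:chain[open] ⇒ blocked
  3. tau ← nu → sigma ← gamma ← lam → eta → eps → kappa → delta — nu:fork[open]; sigma:collider[open]; gamma:chain[open]; lam:fork[blocks]; eta:chain[blocks]; eps:chain[blocks]; kappa:chain[open] ⇒ blocked
  4. tau ← nu → sigma ← gamma ← lam → eta → kappa → delta — nu:fork[open]; sigma:collider[open]; gamma:chain[open]; lam:fork[blocks]; eta:chain[blocks]; kappa:chain[open] ⇒ blocked
Since every path is blocked, d-separation holds.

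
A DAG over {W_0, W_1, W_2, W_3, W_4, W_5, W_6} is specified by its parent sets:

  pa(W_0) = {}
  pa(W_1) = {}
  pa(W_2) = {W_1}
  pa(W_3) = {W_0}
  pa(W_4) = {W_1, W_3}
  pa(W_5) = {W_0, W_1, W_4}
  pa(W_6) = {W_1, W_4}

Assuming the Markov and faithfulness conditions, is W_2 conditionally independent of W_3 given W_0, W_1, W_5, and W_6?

Yes

6 paths connect W_2 and W_3; each must be blocked for d-separation to hold:
Path 1: W_2 ← W_1 → W_4 → W_5 ← W_0 → W_3
  W_1 is a fork here and W_1 is conditioned on, so the path is blocked at W_1.
Path 2: W_2 ← W_1 → W_4 ← W_3
  W_1 is a fork here and W_1 is conditioned on, so the path is blocked at W_1.
Path 3: W_2 ← W_1 → W_5 ← W_4 ← W_3
  W_1 is a fork here and W_1 is conditioned on, so the path is blocked at W_1.
Path 4: W_2 ← W_1 → W_5 ← W_0 → W_3
  W_1 is a fork here and W_1 is conditioned on, so the path is blocked at W_1.
Path 5: W_2 ← W_1 → W_6 ← W_4 → W_5 ← W_0 → W_3
  W_1 is a fork here and W_1 is conditioned on, so the path is blocked at W_1.
Path 6: W_2 ← W_1 → W_6 ← W_4 ← W_3
  W_1 is a fork here and W_1 is conditioned on, so the path is blocked at W_1.
Since every path is blocked, d-separation holds.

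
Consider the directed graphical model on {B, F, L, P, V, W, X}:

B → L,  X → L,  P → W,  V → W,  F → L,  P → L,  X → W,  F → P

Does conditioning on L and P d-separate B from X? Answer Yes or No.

No

3 paths connect B and X; each must be blocked for d-separation to hold:
Path 1: B → L ← X
  L is a collider and L is conditioned on, which opens it — no node blocks this path, so it is active.
Path 2: B → L ← P → W ← X
  P is a fork here and P is conditioned on, so the path is blocked at P.
Path 3: B → L ← F → P → W ← X
  P is a chain here and P is conditioned on, so the path is blocked at P.
Because an active path exists, B and X are not d-separated.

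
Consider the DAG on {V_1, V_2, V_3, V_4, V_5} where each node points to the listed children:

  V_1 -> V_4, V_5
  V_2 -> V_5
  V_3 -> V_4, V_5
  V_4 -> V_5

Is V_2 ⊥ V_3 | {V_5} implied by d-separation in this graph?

3 paths connect V_2 and V_3; each must be blocked for d-separation to hold:
Path 1: V_2 → V_5 ← V_3
  V_5 is a collider and V_5 is conditioned on, which opens it — no node blocks this path, so it is active.
Path 2: V_2 → V_5 ← V_1 → V_4 ← V_3
  V_5 is a collider and V_5 is conditioned on, which opens it; V_1 is a fork and V_1 is not conditioned on; V_4 is a collider and its descendant V_5 is conditioned on, which opens it — no node blocks this path, so it is active.
Path 3: V_2 → V_5 ← V_4 ← V_3
  V_5 is a collider and V_5 is conditioned on, which opens it; V_4 is a chain and V_4 is not conditioned on — no node blocks this path, so it is active.
Because an active path exists, V_2 and V_3 are not d-separated.

No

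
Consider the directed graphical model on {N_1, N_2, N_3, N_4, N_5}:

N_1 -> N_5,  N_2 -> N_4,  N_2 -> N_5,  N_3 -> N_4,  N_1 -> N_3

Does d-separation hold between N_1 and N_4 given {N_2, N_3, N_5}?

Yes

2 paths connect N_1 and N_4; each must be blocked for d-separation to hold:
Path 1: N_1 → N_5 ← N_2 → N_4
  N_2 is a fork here and N_2 is conditioned on, so the path is blocked at N_2.
Path 2: N_1 → N_3 → N_4
  N_3 is a chain here and N_3 is conditioned on, so the path is blocked at N_3.
Every path is blocked, so N_1 and N_4 are d-separated given {N_2, N_3, N_5}.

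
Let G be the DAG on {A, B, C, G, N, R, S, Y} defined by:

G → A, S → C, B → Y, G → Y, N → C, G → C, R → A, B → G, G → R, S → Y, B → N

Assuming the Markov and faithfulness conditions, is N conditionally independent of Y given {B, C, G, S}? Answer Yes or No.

We examine all 6 paths between N and Y:
Path 1: N → C ← S → Y
  S is a fork here and S is conditioned on, so the path is blocked at S.
Path 2: N → C ← G → Y
  G is a fork here and G is conditioned on, so the path is blocked at G.
Path 3: N → C ← G ← B → Y
  G is a chain here and G is conditioned on, so the path is blocked at G.
Path 4: N ← B → Y
  B is a fork here and B is conditioned on, so the path is blocked at B.
Path 5: N ← B → G → Y
  B is a fork here and B is conditioned on, so the path is blocked at B.
Path 6: N ← B → G → C ← S → Y
  B is a fork here and B is conditioned on, so the path is blocked at B.
Every path is blocked, so N and Y are d-separated given {B, C, G, S}.

Yes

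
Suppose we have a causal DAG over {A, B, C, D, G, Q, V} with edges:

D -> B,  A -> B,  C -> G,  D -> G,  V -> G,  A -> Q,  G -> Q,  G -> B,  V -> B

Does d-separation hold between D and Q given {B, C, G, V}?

No

There are 6 undirected paths between D and Q; checking each against the conditioning set {B, C, G, V}:
  1. D → G → Q — G:chain[blocks] ⇒ blocked
  2. D → G ← V → B ← A → Q — G:collider[open]; V:fork[blocks]; B:collider[open]; A:fork[open] ⇒ blocked
  3. D → G → B ← A → Q — G:chain[blocks]; B:collider[open]; A:fork[open] ⇒ blocked
  4. D → B ← G → Q — B:collider[open]; G:fork[blocks] ⇒ blocked
  5. D → B ← A → Q — B:collider[open]; A:fork[open] ⇒ active
  6. D → B ← V → G → Q — B:collider[open]; V:fork[blocks]; G:chain[blocks] ⇒ blocked
Because an active path exists, D and Q are not d-separated.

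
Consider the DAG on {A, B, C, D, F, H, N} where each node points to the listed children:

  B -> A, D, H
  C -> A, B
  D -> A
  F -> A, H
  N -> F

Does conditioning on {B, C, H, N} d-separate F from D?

Yes

6 paths connect F and D; each must be blocked for d-separation to hold:
Path 1: F → A ← B → D
  A is a collider here and neither A nor any of its descendants is conditioned on, so the collider stays closed — the path is blocked at A.
Path 2: F → A ← C → B → D
  A is a collider here and neither A nor any of its descendants is conditioned on, so the collider stays closed — the path is blocked at A.
Path 3: F → A ← D
  A is a collider here and neither A nor any of its descendants is conditioned on, so the collider stays closed — the path is blocked at A.
Path 4: F → H ← B ← C → A ← D
  B is a chain here and B is conditioned on, so the path is blocked at B.
Path 5: F → H ← B → D
  B is a fork here and B is conditioned on, so the path is blocked at B.
Path 6: F → H ← B → A ← D
  B is a fork here and B is conditioned on, so the path is blocked at B.
All paths are blocked; F ⊥ D | {B, C, H, N} holds.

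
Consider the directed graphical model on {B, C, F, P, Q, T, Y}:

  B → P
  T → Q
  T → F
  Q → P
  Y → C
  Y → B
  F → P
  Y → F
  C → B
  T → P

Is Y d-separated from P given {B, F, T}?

5 paths connect Y and P; each must be blocked for d-separation to hold:
Path 1: Y → F → P
  F is a chain here and F is conditioned on, so the path is blocked at F.
Path 2: Y → F ← T → P
  T is a fork here and T is conditioned on, so the path is blocked at T.
Path 3: Y → F ← T → Q → P
  T is a fork here and T is conditioned on, so the path is blocked at T.
Path 4: Y → B → P
  B is a chain here and B is conditioned on, so the path is blocked at B.
Path 5: Y → C → B → P
  B is a chain here and B is conditioned on, so the path is blocked at B.
Every path is blocked, so Y and P are d-separated given {B, F, T}.

Yes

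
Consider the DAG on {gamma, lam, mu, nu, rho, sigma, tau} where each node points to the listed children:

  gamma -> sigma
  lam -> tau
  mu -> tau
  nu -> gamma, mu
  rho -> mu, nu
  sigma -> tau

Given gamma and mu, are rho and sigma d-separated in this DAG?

Yes

There are 4 undirected paths between rho and sigma; checking each against the conditioning set {gamma, mu}:
Path 1: rho → mu ← nu → gamma → sigma
  gamma is a chain here and gamma is conditioned on, so the path is blocked at gamma.
Path 2: rho → mu → tau ← sigma
  mu is a chain here and mu is conditioned on, so the path is blocked at mu.
Path 3: rho → nu → mu → tau ← sigma
  mu is a chain here and mu is conditioned on, so the path is blocked at mu.
Path 4: rho → nu → gamma → sigma
  gamma is a chain here and gamma is conditioned on, so the path is blocked at gamma.
Every path is blocked, so rho and sigma are d-separated given {gamma, mu}.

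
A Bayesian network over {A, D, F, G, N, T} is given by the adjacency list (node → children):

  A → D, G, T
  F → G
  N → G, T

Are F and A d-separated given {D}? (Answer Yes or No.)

We examine all 2 paths between F and A:
Path 1: F → G ← A
  G is a collider here and neither G nor any of its descendants is conditioned on, so the collider stays closed — the path is blocked at G.
Path 2: F → G ← N → T ← A
  G is a collider here and neither G nor any of its descendants is conditioned on, so the collider stays closed — the path is blocked at G.
Every path is blocked, so F and A are d-separated given {D}.

Yes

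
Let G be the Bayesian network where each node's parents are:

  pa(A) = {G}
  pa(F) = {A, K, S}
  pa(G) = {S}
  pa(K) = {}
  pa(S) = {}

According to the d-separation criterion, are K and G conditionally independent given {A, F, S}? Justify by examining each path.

Yes

There are 2 undirected paths between K and G; checking each against the conditioning set {A, F, S}:
  1. K → F ← A ← G — F:collider[open]; A:chain[blocks] ⇒ blocked
  2. K → F ← S → G — F:collider[open]; S:fork[blocks] ⇒ blocked
All paths are blocked; K ⊥ G | {A, F, S} holds.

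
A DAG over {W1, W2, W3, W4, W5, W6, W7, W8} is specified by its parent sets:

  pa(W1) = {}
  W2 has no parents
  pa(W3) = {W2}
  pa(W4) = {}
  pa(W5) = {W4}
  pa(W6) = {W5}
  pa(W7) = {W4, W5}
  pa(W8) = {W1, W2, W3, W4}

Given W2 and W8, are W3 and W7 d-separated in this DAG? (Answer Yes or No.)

No

4 paths connect W3 and W7; each must be blocked for d-separation to hold:
Path 1: W3 → W8 ← W4 → W5 → W7
  W8 is a collider and W8 is conditioned on, which opens it; W4 is a fork and W4 is not conditioned on; W5 is a chain and W5 is not conditioned on — no node blocks this path, so it is active.
Path 2: W3 → W8 ← W4 → W7
  W8 is a collider and W8 is conditioned on, which opens it; W4 is a fork and W4 is not conditioned on — no node blocks this path, so it is active.
Path 3: W3 ← W2 → W8 ← W4 → W5 → W7
  W2 is a fork here and W2 is conditioned on, so the path is blocked at W2.
Path 4: W3 ← W2 → W8 ← W4 → W7
  W2 is a fork here and W2 is conditioned on, so the path is blocked at W2.
Since the path W3 → W8 ← W4 → W5 → W7 is active, W3 and W7 are not d-separated given {W2, W8}.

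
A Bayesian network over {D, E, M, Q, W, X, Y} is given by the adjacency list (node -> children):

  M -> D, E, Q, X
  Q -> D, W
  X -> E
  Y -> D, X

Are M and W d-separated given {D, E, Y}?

There are 4 undirected paths between M and W; checking each against the conditioning set {D, E, Y}:
Path 1: M → X ← Y → D ← Q → W
  Y is a fork here and Y is conditioned on, so the path is blocked at Y.
Path 2: M → Q → W
  Q is a chain and Q is not conditioned on — no node blocks this path, so it is active.
Path 3: M → D ← Q → W
  D is a collider and D is conditioned on, which opens it; Q is a fork and Q is not conditioned on — no node blocks this path, so it is active.
Path 4: M → E ← X ← Y → D ← Q → W
  Y is a fork here and Y is conditioned on, so the path is blocked at Y.
At least one path is unblocked, so d-separation fails.

No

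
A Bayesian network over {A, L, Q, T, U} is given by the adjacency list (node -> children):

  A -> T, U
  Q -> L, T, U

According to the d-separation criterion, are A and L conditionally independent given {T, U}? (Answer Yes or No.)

2 paths connect A and L; each must be blocked for d-separation to hold:
  1. A → T ← Q → L — T:collider[open]; Q:fork[open] ⇒ active
  2. A → U ← Q → L — U:collider[open]; Q:fork[open] ⇒ active
Because an active path exists, A and L are not d-separated.

No — A and L are not d-separated given {T, U}.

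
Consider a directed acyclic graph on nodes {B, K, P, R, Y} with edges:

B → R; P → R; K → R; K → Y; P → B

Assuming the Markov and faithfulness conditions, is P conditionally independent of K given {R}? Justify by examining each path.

No — P and K are not d-separated given {R}.

Enumerating the 2 paths from P to K and testing each for blocking by {R}:
  1. P → B → R ← K — B:chain[open]; R:collider[open] ⇒ active
  2. P → R ← K — R:collider[open] ⇒ active
Because an active path exists, P and K are not d-separated.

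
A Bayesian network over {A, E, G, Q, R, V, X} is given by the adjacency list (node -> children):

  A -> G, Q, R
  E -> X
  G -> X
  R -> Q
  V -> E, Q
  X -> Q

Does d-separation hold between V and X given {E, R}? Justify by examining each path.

4 paths connect V and X; each must be blocked for d-separation to hold:
Path 1: V → Q ← A → G → X
  Q is a collider here and neither Q nor any of its descendants is conditioned on, so the collider stays closed — the path is blocked at Q.
Path 2: V → Q ← X
  Q is a collider here and neither Q nor any of its descendants is conditioned on, so the collider stays closed — the path is blocked at Q.
Path 3: V → Q ← R ← A → G → X
  Q is a collider here and neither Q nor any of its descendants is conditioned on, so the collider stays closed — the path is blocked at Q.
Path 4: V → E → X
  E is a chain here and E is conditioned on, so the path is blocked at E.
All paths are blocked; V ⊥ X | {E, R} holds.

Yes — V and X are d-separated given {E, R}.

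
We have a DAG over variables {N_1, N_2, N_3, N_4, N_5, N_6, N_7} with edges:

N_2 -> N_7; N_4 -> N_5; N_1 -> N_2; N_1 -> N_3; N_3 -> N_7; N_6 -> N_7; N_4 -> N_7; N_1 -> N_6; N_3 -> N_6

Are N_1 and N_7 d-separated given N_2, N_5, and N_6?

There are 5 undirected paths between N_1 and N_7; checking each against the conditioning set {N_2, N_5, N_6}:
  1. N_1 → N_2 → N_7 — N_2:chain[blocks] ⇒ blocked
  2. N_1 → N_3 → N_7 — N_3:chain[open] ⇒ active
  3. N_1 → N_3 → N_6 → N_7 — N_3:chain[open]; N_6:chain[blocks] ⇒ blocked
  4. N_1 → N_6 → N_7 — N_6:chain[blocks] ⇒ blocked
  5. N_1 → N_6 ← N_3 → N_7 — N_6:collider[open]; N_3:fork[open] ⇒ active
Since the path N_1 → N_3 → N_7 is active, N_1 and N_7 are not d-separated given {N_2, N_5, N_6}.

No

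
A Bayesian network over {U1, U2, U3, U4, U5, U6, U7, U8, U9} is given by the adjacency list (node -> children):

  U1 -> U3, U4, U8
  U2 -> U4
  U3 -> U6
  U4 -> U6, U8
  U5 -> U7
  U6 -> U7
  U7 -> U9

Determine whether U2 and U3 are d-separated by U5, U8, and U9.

No

3 paths connect U2 and U3; each must be blocked for d-separation to hold:
Path 1: U2 → U4 → U8 ← U1 → U3
  U4 is a chain and U4 is not conditioned on; U8 is a collider and U8 is conditioned on, which opens it; U1 is a fork and U1 is not conditioned on — no node blocks this path, so it is active.
Path 2: U2 → U4 ← U1 → U3
  U4 is a collider and its descendant U9 is conditioned on, which opens it; U1 is a fork and U1 is not conditioned on — no node blocks this path, so it is active.
Path 3: U2 → U4 → U6 ← U3
  U4 is a chain and U4 is not conditioned on; U6 is a collider and its descendant U9 is conditioned on, which opens it — no node blocks this path, so it is active.
Since the path U2 → U4 → U8 ← U1 → U3 is active, U2 and U3 are not d-separated given {U5, U8, U9}.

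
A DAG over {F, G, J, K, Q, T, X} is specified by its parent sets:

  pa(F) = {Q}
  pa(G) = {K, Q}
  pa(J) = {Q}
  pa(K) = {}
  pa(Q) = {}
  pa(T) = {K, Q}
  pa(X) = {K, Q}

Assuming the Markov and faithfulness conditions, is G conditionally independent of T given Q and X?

4 paths connect G and T; each must be blocked for d-separation to hold:
  1. G ← Q → T — Q:fork[blocks] ⇒ blocked
  2. G ← Q → X ← K → T — Q:fork[blocks]; X:collider[open]; K:fork[open] ⇒ blocked
  3. G ← K → T — K:fork[open] ⇒ active
  4. G ← K → X ← Q → T — K:fork[open]; X:collider[open]; Q:fork[blocks] ⇒ blocked
Since the path G ← K → T is active, G and T are not d-separated given {Q, X}.

No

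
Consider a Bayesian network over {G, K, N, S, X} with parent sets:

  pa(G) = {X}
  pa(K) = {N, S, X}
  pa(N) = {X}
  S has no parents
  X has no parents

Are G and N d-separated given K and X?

Yes

Enumerating the 2 paths from G to N and testing each for blocking by {K, X}:
Path 1: G ← X → K ← N
  X is a fork here and X is conditioned on, so the path is blocked at X.
Path 2: G ← X → N
  X is a fork here and X is conditioned on, so the path is blocked at X.
Since every path is blocked, d-separation holds.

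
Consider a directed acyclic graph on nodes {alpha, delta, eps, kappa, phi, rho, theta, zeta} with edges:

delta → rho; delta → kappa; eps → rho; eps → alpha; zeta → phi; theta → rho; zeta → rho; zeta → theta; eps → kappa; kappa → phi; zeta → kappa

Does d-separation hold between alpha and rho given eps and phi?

Yes

6 paths connect alpha and rho; each must be blocked for d-separation to hold:
Path 1: alpha ← eps → rho
  eps is a fork here and eps is conditioned on, so the path is blocked at eps.
Path 2: alpha ← eps → kappa ← delta → rho
  eps is a fork here and eps is conditioned on, so the path is blocked at eps.
Path 3: alpha ← eps → kappa → phi ← zeta → rho
  eps is a fork here and eps is conditioned on, so the path is blocked at eps.
Path 4: alpha ← eps → kappa → phi ← zeta → theta → rho
  eps is a fork here and eps is conditioned on, so the path is blocked at eps.
Path 5: alpha ← eps → kappa ← zeta → rho
  eps is a fork here and eps is conditioned on, so the path is blocked at eps.
Path 6: alpha ← eps → kappa ← zeta → theta → rho
  eps is a fork here and eps is conditioned on, so the path is blocked at eps.
All paths are blocked; alpha ⊥ rho | {eps, phi} holds.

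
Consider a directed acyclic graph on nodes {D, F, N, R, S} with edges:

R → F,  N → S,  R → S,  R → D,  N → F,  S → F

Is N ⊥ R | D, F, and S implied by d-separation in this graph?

Enumerating the 4 paths from N to R and testing each for blocking by {D, F, S}:
Path 1: N → F ← S ← R
  S is a chain here and S is conditioned on, so the path is blocked at S.
Path 2: N → F ← R
  F is a collider and F is conditioned on, which opens it — no node blocks this path, so it is active.
Path 3: N → S → F ← R
  S is a chain here and S is conditioned on, so the path is blocked at S.
Path 4: N → S ← R
  S is a collider and S is conditioned on, which opens it — no node blocks this path, so it is active.
Since the path N → F ← R is active, N and R are not d-separated given {D, F, S}.

No — N and R are not d-separated given {D, F, S}.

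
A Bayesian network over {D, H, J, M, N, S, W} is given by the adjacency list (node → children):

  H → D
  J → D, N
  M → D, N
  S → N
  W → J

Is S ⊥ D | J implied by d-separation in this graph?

Enumerating the 2 paths from S to D and testing each for blocking by {J}:
  1. S → N ← M → D — N:collider[blocks]; M:fork[open] ⇒ blocked
  2. S → N ← J → D — N:collider[blocks]; J:fork[blocks] ⇒ blocked
Since every path is blocked, d-separation holds.

Yes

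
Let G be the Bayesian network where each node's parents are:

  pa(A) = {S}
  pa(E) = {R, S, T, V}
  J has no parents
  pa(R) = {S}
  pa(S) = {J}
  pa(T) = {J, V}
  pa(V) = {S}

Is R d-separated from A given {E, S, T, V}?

Yes — R and A are d-separated given {E, S, T, V}.

6 paths connect R and A; each must be blocked for d-separation to hold:
  1. R ← S → A — S:fork[blocks] ⇒ blocked
  2. R → E ← T ← J → S → A — E:collider[open]; T:chain[blocks]; J:fork[open]; S:chain[blocks] ⇒ blocked
  3. R → E ← T ← V ← S → A — E:collider[open]; T:chain[blocks]; V:chain[blocks]; S:fork[blocks] ⇒ blocked
  4. R → E ← S → A — E:collider[open]; S:fork[blocks] ⇒ blocked
  5. R → E ← V → T ← J → S → A — E:collider[open]; V:fork[blocks]; T:collider[open]; J:fork[open]; S:chain[blocks] ⇒ blocked
  6. R → E ← V ← S → A — E:collider[open]; V:chain[blocks]; S:fork[blocks] ⇒ blocked
All paths are blocked; R ⊥ A | {E, S, T, V} holds.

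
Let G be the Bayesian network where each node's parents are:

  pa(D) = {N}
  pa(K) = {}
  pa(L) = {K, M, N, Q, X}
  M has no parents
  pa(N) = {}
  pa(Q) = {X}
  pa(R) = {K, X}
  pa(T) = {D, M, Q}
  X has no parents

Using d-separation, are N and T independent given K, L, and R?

No — N and T are not d-separated given {K, L, R}.

5 paths connect N and T; each must be blocked for d-separation to hold:
  1. N → L ← Q → T — L:collider[open]; Q:fork[open] ⇒ active
  2. N → L ← K → R ← X → Q → T — L:collider[open]; K:fork[blocks]; R:collider[open]; X:fork[open]; Q:chain[open] ⇒ blocked
  3. N → L ← X → Q → T — L:collider[open]; X:fork[open]; Q:chain[open] ⇒ active
  4. N → L ← M → T — L:collider[open]; M:fork[open] ⇒ active
  5. N → D → T — D:chain[open] ⇒ active
At least one path is unblocked, so d-separation fails.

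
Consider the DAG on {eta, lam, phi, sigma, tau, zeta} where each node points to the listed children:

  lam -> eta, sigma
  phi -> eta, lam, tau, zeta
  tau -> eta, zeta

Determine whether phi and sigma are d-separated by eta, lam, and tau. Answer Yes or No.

4 paths connect phi and sigma; each must be blocked for d-separation to hold:
Path 1: phi → tau → eta ← lam → sigma
  tau is a chain here and tau is conditioned on, so the path is blocked at tau.
Path 2: phi → lam → sigma
  lam is a chain here and lam is conditioned on, so the path is blocked at lam.
Path 3: phi → zeta ← tau → eta ← lam → sigma
  zeta is a collider here and neither zeta nor any of its descendants is conditioned on, so the collider stays closed — the path is blocked at zeta.
Path 4: phi → eta ← lam → sigma
  lam is a fork here and lam is conditioned on, so the path is blocked at lam.
All paths are blocked; phi ⊥ sigma | {eta, lam, tau} holds.

Yes — phi and sigma are d-separated given {eta, lam, tau}.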